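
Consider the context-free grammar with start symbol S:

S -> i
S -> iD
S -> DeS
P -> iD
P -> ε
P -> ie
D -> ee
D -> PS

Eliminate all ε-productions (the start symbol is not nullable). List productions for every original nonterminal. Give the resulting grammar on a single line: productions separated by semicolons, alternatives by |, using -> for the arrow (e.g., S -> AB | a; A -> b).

Nullable set: {P}.
D -> PS: P nullable, giving PS | S.
Drop P -> ε.
Unchanged (no nullable symbols): S -> DeS; S -> i; S -> iD; D -> ee; P -> iD; P -> ie.

S -> i | iD | DeS; D -> S | PS | ee; P -> iD | ie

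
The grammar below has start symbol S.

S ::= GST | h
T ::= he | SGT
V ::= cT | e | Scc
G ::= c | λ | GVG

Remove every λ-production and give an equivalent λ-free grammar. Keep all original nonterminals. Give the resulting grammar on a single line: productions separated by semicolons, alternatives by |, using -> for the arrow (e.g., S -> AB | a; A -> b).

S -> h | ST | GST; G -> V | c | GV | VG | GVG; T -> ST | he | SGT; V -> e | cT | Scc

Nullable set: {G}.
S -> GST: G nullable, giving GST | ST.
Drop G -> λ.
G -> GVG: G, G nullable, giving GV | GVG | V | VG.
T -> SGT: G nullable, giving SGT | ST.
Unchanged (no nullable symbols): S -> h; G -> c; T -> he; V -> Scc; V -> cT; V -> e.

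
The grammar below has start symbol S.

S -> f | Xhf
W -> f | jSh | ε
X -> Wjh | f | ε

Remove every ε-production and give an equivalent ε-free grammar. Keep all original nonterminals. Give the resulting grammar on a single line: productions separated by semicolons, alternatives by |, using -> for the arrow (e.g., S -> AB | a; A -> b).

S -> f | hf | Xhf; W -> f | jSh; X -> f | jh | Wjh

Nullable set: {W, X}.
S -> Xhf: X nullable, giving Xhf | hf.
Drop W -> ε.
Drop X -> ε.
X -> Wjh: W nullable, giving Wjh | jh.
Unchanged (no nullable symbols): S -> f; W -> f; W -> jSh; X -> f.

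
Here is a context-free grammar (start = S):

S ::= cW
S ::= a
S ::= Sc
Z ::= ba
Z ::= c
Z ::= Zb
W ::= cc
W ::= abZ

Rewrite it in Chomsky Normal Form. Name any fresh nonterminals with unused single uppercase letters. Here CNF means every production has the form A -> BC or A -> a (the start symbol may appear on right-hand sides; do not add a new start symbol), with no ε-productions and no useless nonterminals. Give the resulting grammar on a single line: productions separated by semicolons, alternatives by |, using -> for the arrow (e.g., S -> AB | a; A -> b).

S -> a | AW | SA; A -> c; B -> a; C -> b; D -> CZ; W -> AA | BD; Z -> c | CB | ZC

No ε-productions.
No unit productions to eliminate.
TERM: introduce B -> a, C -> b, A -> c and substitute in every rule of length ≥2.
BIN: W -> BCZ becomes W -> BD, D -> CZ.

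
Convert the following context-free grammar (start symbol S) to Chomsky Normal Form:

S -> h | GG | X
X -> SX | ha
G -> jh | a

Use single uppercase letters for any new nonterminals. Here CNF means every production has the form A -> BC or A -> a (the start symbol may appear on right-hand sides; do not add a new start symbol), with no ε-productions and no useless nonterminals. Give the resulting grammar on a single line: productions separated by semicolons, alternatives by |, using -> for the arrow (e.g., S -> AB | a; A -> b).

S -> h | BC | GG | SX; A -> j; B -> h; C -> a; G -> a | AB; X -> BC | SX

No ε-productions.
After unit-elimination: S -> h | GG | SX | ha; G -> a | jh; X -> SX | ha.
TERM: introduce C -> a, B -> h, A -> j and substitute in every rule of length ≥2.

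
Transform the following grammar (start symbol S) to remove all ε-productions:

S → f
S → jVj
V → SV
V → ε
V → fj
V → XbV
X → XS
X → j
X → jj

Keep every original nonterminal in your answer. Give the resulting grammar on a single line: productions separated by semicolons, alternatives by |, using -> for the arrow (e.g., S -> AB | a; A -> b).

S -> f | jj | jVj; V -> S | SV | Xb | fj | XbV; X -> j | XS | jj

Nullable set: {V}.
S -> jVj: V nullable, giving jVj | jj.
Drop V -> ε.
V -> SV: V nullable, giving S | SV.
V -> XbV: V nullable, giving Xb | XbV.
Unchanged (no nullable symbols): S -> f; V -> fj; X -> XS; X -> j; X -> jj.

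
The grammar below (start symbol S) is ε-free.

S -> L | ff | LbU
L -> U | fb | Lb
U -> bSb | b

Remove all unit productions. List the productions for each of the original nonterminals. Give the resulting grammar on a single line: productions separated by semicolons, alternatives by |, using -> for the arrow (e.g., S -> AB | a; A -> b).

S -> b | Lb | fb | ff | LbU | bSb; L -> b | Lb | fb | bSb; U -> b | bSb

Unit productions: L->U, S->L.
Unit pairs (A ⇒* B via units): (L,U), (S,L), (S,U).
S: inherits non-unit rules of {L, S, U} → Lb | LbU | b | bSb | fb | ff.
L: inherits non-unit rules of {L, U} → Lb | b | bSb | fb.
U: inherits non-unit rules of {U} → b | bSb.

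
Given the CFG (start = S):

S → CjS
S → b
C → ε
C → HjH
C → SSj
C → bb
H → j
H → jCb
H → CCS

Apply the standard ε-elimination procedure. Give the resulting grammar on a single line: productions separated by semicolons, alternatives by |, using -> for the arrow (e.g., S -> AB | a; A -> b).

S -> b | jS | CjS; C -> bb | HjH | SSj; H -> S | j | CS | jb | CCS | jCb

Nullable set: {C}.
S -> CjS: C nullable, giving CjS | jS.
Drop C -> ε.
H -> CCS: C, C nullable, giving CCS | CS | S.
H -> jCb: C nullable, giving jCb | jb.
Unchanged (no nullable symbols): S -> b; C -> HjH; C -> SSj; C -> bb; H -> j.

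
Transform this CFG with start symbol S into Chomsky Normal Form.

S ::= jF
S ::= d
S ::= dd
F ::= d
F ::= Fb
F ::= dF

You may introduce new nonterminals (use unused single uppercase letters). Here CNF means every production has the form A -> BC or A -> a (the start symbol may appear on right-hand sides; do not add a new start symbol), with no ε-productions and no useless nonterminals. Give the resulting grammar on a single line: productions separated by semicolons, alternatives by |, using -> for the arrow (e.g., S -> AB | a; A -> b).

No ε-productions.
No unit productions to eliminate.
TERM: introduce A -> b, B -> d, C -> j and substitute in every rule of length ≥2.

S -> d | BB | CF; A -> b; B -> d; C -> j; F -> d | BF | FA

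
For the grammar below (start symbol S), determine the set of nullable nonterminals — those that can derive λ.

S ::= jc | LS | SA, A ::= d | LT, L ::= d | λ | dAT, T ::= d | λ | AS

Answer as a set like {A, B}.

{A, L, T}

Directly nullable (have an ε-rule): {L, T}.
A is nullable via A -> LT (every symbol on the right is already known nullable).
Not nullable: S — each has a terminal in every rule's right-hand side or depends on a non-nullable symbol.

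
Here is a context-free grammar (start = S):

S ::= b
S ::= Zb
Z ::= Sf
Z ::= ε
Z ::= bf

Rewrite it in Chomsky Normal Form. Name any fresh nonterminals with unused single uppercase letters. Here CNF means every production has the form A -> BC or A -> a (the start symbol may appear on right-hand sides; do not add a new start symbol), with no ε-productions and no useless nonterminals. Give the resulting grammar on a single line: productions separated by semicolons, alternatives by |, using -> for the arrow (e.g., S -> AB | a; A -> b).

Nullable: {Z}; after ε-elimination: S -> b | Zb; Z -> Sf | bf.
No unit productions to eliminate.
TERM: introduce A -> b, B -> f and substitute in every rule of length ≥2.

S -> b | ZA; A -> b; B -> f; Z -> AB | SB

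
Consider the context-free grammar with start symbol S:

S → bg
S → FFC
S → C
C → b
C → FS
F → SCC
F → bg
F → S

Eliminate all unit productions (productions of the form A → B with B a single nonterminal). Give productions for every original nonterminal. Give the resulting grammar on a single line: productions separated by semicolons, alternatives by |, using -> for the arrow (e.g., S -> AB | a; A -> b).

S -> b | FS | bg | FFC; C -> b | FS; F -> b | FS | bg | FFC | SCC

Unit productions: F->S, S->C.
Unit pairs (A ⇒* B via units): (F,C), (F,S), (S,C).
S: inherits non-unit rules of {C, S} → FFC | FS | b | bg.
C: inherits non-unit rules of {C} → FS | b.
F: inherits non-unit rules of {C, F, S} → FFC | FS | SCC | b | bg.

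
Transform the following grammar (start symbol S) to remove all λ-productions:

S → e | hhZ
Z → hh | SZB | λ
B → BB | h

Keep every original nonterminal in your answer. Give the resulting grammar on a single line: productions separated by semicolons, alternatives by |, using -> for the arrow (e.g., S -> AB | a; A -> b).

Nullable set: {Z}.
S -> hhZ: Z nullable, giving hh | hhZ.
Drop Z -> λ.
Z -> SZB: Z nullable, giving SB | SZB.
Unchanged (no nullable symbols): S -> e; B -> BB; B -> h; Z -> hh.

S -> e | hh | hhZ; B -> h | BB; Z -> SB | hh | SZB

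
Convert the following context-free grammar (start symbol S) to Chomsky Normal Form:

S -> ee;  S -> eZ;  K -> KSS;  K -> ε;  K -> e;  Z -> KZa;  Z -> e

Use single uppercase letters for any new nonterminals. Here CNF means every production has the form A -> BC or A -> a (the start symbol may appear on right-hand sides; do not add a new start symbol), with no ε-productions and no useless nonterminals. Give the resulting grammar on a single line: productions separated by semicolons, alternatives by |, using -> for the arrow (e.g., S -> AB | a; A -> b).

S -> AA | AZ; A -> e; B -> a; C -> SS; D -> ZB; K -> e | KC | SS; Z -> e | KD | ZB

Nullable: {K}; after ε-elimination: S -> eZ | ee; K -> e | SS | KSS; Z -> e | Za | KZa.
No unit productions to eliminate.
TERM: introduce B -> a, A -> e and substitute in every rule of length ≥2.
BIN: K -> KSS becomes K -> KC, C -> SS; Z -> KZB becomes Z -> KD, D -> ZB.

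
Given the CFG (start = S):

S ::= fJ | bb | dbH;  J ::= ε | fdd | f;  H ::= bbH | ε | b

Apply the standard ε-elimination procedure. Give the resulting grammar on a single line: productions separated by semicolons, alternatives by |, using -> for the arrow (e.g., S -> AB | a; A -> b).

Nullable set: {H, J}.
S -> dbH: H nullable, giving db | dbH.
S -> fJ: J nullable, giving f | fJ.
Drop H -> ε.
H -> bbH: H nullable, giving bb | bbH.
Drop J -> ε.
Unchanged (no nullable symbols): S -> bb; H -> b; J -> f; J -> fdd.

S -> f | bb | db | fJ | dbH; H -> b | bb | bbH; J -> f | fdd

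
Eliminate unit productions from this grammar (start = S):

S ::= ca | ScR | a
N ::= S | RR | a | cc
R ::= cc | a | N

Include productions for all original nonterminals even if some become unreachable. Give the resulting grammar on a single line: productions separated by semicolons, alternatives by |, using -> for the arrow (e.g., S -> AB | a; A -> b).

S -> a | ca | ScR; N -> a | RR | ca | cc | ScR; R -> a | RR | ca | cc | ScR

Unit productions: N->S, R->N.
Unit pairs (A ⇒* B via units): (N,S), (R,N), (R,S).
S: inherits non-unit rules of {S} → ScR | a | ca.
N: inherits non-unit rules of {N, S} → RR | ScR | a | ca | cc.
R: inherits non-unit rules of {N, R, S} → RR | ScR | a | ca | cc.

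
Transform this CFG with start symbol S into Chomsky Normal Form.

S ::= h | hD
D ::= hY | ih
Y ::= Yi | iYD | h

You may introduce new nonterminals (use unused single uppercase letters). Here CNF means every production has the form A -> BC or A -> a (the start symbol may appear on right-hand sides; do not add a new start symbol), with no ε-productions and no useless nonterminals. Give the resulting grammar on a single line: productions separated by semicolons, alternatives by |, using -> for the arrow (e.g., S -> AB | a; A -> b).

S -> h | AD; A -> h; B -> i; C -> YD; D -> AY | BA; Y -> h | BC | YB

No ε-productions.
No unit productions to eliminate.
TERM: introduce A -> h, B -> i and substitute in every rule of length ≥2.
BIN: Y -> BYD becomes Y -> BC, C -> YD.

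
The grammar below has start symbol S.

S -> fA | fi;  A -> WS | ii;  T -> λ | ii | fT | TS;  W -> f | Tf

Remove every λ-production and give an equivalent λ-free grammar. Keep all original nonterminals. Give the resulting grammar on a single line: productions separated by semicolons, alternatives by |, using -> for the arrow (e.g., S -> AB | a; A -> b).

Nullable set: {T}.
Drop T -> λ.
T -> TS: T nullable, giving S | TS.
T -> fT: T nullable, giving f | fT.
W -> Tf: T nullable, giving Tf | f.
Unchanged (no nullable symbols): S -> fA; S -> fi; A -> WS; A -> ii; T -> ii; W -> f.

S -> fA | fi; A -> WS | ii; T -> S | f | TS | fT | ii; W -> f | Tf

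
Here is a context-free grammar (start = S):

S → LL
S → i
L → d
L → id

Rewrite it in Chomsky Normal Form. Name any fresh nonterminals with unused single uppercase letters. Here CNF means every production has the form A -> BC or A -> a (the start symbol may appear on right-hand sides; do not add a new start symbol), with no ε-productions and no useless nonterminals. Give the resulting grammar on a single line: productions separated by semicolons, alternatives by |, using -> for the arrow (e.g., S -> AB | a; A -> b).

No ε-productions.
No unit productions to eliminate.
TERM: introduce B -> d, A -> i and substitute in every rule of length ≥2.

S -> i | LL; A -> i; B -> d; L -> d | AB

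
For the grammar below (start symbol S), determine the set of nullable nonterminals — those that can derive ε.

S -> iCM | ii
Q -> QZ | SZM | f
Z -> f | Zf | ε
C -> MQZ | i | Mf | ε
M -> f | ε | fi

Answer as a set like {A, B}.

Directly nullable (have an ε-rule): {C, M, Z}.
Not nullable: Q, S — each has a terminal in every rule's right-hand side or depends on a non-nullable symbol.

{C, M, Z}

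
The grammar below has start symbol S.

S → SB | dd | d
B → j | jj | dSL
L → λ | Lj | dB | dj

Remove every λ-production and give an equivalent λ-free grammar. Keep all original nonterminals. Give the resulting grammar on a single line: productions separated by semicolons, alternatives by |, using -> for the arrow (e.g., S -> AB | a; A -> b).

S -> d | SB | dd; B -> j | dS | jj | dSL; L -> j | Lj | dB | dj

Nullable set: {L}.
B -> dSL: L nullable, giving dS | dSL.
Drop L -> λ.
L -> Lj: L nullable, giving Lj | j.
Unchanged (no nullable symbols): S -> SB; S -> d; S -> dd; B -> j; B -> jj; L -> dB; L -> dj.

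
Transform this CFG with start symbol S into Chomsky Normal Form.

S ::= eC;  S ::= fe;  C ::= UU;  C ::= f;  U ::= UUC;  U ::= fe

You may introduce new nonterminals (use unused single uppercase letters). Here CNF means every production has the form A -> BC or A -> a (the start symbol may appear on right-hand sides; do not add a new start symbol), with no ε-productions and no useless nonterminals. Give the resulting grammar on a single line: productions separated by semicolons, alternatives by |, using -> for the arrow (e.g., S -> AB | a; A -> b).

No ε-productions.
No unit productions to eliminate.
TERM: introduce A -> e, B -> f and substitute in every rule of length ≥2.
BIN: U -> UUC becomes U -> UD, D -> UC.

S -> AC | BA; A -> e; B -> f; C -> f | UU; D -> UC; U -> BA | UD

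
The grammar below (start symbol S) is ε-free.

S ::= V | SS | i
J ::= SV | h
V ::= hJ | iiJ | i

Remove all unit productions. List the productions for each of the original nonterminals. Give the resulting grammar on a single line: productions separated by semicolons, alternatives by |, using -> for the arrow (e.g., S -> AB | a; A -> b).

S -> i | SS | hJ | iiJ; J -> h | SV; V -> i | hJ | iiJ

Unit productions: S->V.
Unit pairs (A ⇒* B via units): (S,V).
S: inherits non-unit rules of {S, V} → SS | hJ | i | iiJ.
J: inherits non-unit rules of {J} → SV | h.
V: inherits non-unit rules of {V} → hJ | i | iiJ.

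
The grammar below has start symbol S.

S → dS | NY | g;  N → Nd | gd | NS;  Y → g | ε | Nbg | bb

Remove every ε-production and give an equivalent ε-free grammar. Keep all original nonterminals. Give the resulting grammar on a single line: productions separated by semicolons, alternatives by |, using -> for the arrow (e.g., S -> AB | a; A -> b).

S -> N | g | NY | dS; N -> NS | Nd | gd; Y -> g | bb | Nbg

Nullable set: {Y}.
S -> NY: Y nullable, giving N | NY.
Drop Y -> ε.
Unchanged (no nullable symbols): S -> dS; S -> g; N -> NS; N -> Nd; N -> gd; Y -> Nbg; Y -> bb; Y -> g.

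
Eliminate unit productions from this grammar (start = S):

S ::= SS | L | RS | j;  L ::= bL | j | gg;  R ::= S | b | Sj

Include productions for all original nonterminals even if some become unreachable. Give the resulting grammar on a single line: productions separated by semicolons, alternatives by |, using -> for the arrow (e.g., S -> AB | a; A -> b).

Unit productions: R->S, S->L.
Unit pairs (A ⇒* B via units): (R,L), (R,S), (S,L).
S: inherits non-unit rules of {L, S} → RS | SS | bL | gg | j.
L: inherits non-unit rules of {L} → bL | gg | j.
R: inherits non-unit rules of {L, R, S} → RS | SS | Sj | b | bL | gg | j.

S -> j | RS | SS | bL | gg; L -> j | bL | gg; R -> b | j | RS | SS | Sj | bL | gg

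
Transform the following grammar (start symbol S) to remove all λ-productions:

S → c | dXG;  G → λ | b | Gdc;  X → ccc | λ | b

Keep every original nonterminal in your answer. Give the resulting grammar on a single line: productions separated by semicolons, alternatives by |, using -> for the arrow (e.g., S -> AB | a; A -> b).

Nullable set: {G, X}.
S -> dXG: X, G nullable, giving d | dG | dX | dXG.
Drop G -> λ.
G -> Gdc: G nullable, giving Gdc | dc.
Drop X -> λ.
Unchanged (no nullable symbols): S -> c; G -> b; X -> b; X -> ccc.

S -> c | d | dG | dX | dXG; G -> b | dc | Gdc; X -> b | ccc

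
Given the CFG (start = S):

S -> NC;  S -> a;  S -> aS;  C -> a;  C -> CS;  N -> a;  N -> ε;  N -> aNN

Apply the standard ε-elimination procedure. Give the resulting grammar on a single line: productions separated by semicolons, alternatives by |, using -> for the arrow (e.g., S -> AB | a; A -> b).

S -> C | a | NC | aS; C -> a | CS; N -> a | aN | aNN

Nullable set: {N}.
S -> NC: N nullable, giving C | NC.
Drop N -> ε.
N -> aNN: N, N nullable, giving a | aN | aNN.
Unchanged (no nullable symbols): S -> a; S -> aS; C -> CS; C -> a; N -> a.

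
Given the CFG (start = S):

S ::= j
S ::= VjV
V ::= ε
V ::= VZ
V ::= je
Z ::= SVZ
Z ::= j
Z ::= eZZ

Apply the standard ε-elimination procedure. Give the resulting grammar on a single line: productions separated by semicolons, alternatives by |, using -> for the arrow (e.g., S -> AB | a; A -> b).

Nullable set: {V}.
S -> VjV: V, V nullable, giving Vj | VjV | j | jV.
Drop V -> ε.
V -> VZ: V nullable, giving VZ | Z.
Z -> SVZ: V nullable, giving SVZ | SZ.
Unchanged (no nullable symbols): S -> j; V -> je; Z -> eZZ; Z -> j.

S -> j | Vj | jV | VjV; V -> Z | VZ | je; Z -> j | SZ | SVZ | eZZ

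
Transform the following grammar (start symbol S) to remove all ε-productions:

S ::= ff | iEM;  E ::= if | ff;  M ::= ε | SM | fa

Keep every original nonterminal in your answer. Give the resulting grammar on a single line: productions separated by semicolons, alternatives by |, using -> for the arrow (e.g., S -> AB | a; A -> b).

Nullable set: {M}.
S -> iEM: M nullable, giving iE | iEM.
Drop M -> ε.
M -> SM: M nullable, giving S | SM.
Unchanged (no nullable symbols): S -> ff; E -> ff; E -> if; M -> fa.

S -> ff | iE | iEM; E -> ff | if; M -> S | SM | fa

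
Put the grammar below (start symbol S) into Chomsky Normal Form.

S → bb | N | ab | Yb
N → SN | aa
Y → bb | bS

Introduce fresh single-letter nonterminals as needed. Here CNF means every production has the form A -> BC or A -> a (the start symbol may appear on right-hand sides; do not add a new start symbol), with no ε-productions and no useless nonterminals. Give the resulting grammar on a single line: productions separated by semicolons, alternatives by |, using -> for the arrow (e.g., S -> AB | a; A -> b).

No ε-productions.
After unit-elimination: S -> SN | Yb | aa | ab | bb; N -> SN | aa; Y -> bS | bb.
TERM: introduce A -> a, B -> b and substitute in every rule of length ≥2.

S -> AA | AB | BB | SN | YB; A -> a; B -> b; N -> AA | SN; Y -> BB | BS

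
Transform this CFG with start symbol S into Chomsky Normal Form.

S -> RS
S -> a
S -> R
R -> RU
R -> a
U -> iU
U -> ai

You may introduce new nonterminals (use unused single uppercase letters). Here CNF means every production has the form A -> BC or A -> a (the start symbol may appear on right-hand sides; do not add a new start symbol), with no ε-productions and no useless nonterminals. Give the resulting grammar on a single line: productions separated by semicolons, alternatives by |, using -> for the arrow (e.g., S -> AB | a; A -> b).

S -> a | RS | RU; A -> a; B -> i; R -> a | RU; U -> AB | BU

No ε-productions.
After unit-elimination: S -> a | RS | RU; R -> a | RU; U -> ai | iU.
TERM: introduce A -> a, B -> i and substitute in every rule of length ≥2.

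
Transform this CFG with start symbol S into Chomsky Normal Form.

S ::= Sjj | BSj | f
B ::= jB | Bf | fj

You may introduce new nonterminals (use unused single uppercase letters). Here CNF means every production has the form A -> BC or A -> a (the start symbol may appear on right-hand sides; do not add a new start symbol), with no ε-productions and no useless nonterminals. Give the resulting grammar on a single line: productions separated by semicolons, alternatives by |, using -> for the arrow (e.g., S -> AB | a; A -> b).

S -> f | BD | SE; A -> f; B -> AC | BA | CB; C -> j; D -> SC; E -> CC

No ε-productions.
No unit productions to eliminate.
TERM: introduce A -> f, C -> j and substitute in every rule of length ≥2.
BIN: S -> BSC becomes S -> BD, D -> SC; S -> SCC becomes S -> SE, E -> CC.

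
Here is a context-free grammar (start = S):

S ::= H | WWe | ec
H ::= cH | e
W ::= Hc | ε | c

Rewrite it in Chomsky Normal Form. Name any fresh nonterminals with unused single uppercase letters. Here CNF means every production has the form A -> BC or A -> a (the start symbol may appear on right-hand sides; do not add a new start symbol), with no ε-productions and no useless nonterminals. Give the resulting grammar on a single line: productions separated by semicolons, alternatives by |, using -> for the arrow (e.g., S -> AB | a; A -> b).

S -> e | AH | BA | WB | WC; A -> c; B -> e; C -> WB; H -> e | AH; W -> c | HA

Nullable: {W}; after ε-elimination: S -> H | e | We | ec | WWe; H -> e | cH; W -> c | Hc.
After unit-elimination: S -> e | We | cH | ec | WWe; H -> e | cH; W -> c | Hc.
TERM: introduce A -> c, B -> e and substitute in every rule of length ≥2.
BIN: S -> WWB becomes S -> WC, C -> WB.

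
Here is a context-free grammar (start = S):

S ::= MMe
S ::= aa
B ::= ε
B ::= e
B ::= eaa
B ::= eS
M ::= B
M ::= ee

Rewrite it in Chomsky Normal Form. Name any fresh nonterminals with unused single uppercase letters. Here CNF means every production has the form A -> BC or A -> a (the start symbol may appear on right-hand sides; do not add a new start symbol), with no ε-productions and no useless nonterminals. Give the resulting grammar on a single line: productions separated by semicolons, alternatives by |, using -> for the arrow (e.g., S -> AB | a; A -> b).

Nullable: {B, M}; after ε-elimination: S -> e | Me | aa | MMe; B -> e | eS | eaa; M -> B | ee.
After unit-elimination: S -> e | Me | aa | MMe; B -> e | eS | eaa; M -> e | eS | ee | eaa.
TERM: introduce C -> a, A -> e and substitute in every rule of length ≥2.
BIN: B -> ACC becomes B -> AD, D -> CC; M -> ACC becomes M -> AE, E -> CC; S -> MMA becomes S -> MF, F -> MA.
Drop unreachable/unproductive: B.

S -> e | CC | MA | MF; A -> e; C -> a; E -> CC; F -> MA; M -> e | AA | AE | AS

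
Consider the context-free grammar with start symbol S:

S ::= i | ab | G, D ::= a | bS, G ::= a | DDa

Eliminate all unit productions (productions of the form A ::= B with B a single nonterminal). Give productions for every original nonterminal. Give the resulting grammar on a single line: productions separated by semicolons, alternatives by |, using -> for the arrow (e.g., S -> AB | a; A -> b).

S -> a | i | ab | DDa; D -> a | bS; G -> a | DDa

Unit productions: S->G.
Unit pairs (A ⇒* B via units): (S,G).
S: inherits non-unit rules of {G, S} → DDa | a | ab | i.
D: inherits non-unit rules of {D} → a | bS.
G: inherits non-unit rules of {G} → DDa | a.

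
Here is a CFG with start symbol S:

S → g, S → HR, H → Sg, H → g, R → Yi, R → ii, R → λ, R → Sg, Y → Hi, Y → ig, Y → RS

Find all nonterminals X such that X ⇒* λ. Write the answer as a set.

{R}

Directly nullable (have an ε-rule): {R}.
Not nullable: H, S, Y — each has a terminal in every rule's right-hand side or depends on a non-nullable symbol.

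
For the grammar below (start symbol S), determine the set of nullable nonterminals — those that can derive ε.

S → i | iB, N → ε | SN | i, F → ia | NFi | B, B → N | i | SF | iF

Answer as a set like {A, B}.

{B, F, N}

Directly nullable (have an ε-rule): {N}.
B is nullable via B -> N (every symbol on the right is already known nullable).
F is nullable via F -> B (every symbol on the right is already known nullable).
Not nullable: S — each has a terminal in every rule's right-hand side or depends on a non-nullable symbol.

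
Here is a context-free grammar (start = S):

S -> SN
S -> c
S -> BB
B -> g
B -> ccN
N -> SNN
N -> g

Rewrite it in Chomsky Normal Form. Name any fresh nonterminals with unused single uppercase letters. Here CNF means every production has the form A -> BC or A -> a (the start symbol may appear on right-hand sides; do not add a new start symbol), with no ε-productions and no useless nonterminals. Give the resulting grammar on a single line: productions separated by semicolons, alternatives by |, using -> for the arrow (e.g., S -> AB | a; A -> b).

No ε-productions.
No unit productions to eliminate.
TERM: introduce A -> c and substitute in every rule of length ≥2.
BIN: B -> AAN becomes B -> AC, C -> AN; N -> SNN becomes N -> SD, D -> NN.

S -> c | BB | SN; A -> c; B -> g | AC; C -> AN; D -> NN; N -> g | SD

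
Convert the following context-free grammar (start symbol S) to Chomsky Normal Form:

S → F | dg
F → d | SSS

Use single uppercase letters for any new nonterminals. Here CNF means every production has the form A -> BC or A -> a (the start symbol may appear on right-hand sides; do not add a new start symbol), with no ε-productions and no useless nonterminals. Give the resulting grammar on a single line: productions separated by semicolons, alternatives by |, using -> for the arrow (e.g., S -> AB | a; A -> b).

No ε-productions.
After unit-elimination: S -> d | dg | SSS; F -> d | SSS.
TERM: introduce A -> d, B -> g and substitute in every rule of length ≥2.
BIN: F -> SSS becomes F -> SC, C -> SS; S -> SSS becomes S -> SD, D -> SS.
Drop unreachable/unproductive: F.

S -> d | AB | SD; A -> d; B -> g; D -> SS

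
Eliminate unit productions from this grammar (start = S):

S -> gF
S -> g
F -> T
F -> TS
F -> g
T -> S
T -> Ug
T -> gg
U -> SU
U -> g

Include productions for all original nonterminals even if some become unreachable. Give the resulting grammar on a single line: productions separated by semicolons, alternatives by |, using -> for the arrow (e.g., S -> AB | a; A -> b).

Unit productions: F->T, T->S.
Unit pairs (A ⇒* B via units): (F,S), (F,T), (T,S).
S: inherits non-unit rules of {S} → g | gF.
F: inherits non-unit rules of {F, S, T} → TS | Ug | g | gF | gg.
T: inherits non-unit rules of {S, T} → Ug | g | gF | gg.
U: inherits non-unit rules of {U} → SU | g.

S -> g | gF; F -> g | TS | Ug | gF | gg; T -> g | Ug | gF | gg; U -> g | SU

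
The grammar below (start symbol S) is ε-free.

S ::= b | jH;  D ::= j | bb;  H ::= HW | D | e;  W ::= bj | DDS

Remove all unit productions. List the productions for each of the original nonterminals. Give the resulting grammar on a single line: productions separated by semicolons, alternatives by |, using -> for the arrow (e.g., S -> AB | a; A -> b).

S -> b | jH; D -> j | bb; H -> e | j | HW | bb; W -> bj | DDS

Unit productions: H->D.
Unit pairs (A ⇒* B via units): (H,D).
S: inherits non-unit rules of {S} → b | jH.
D: inherits non-unit rules of {D} → bb | j.
H: inherits non-unit rules of {D, H} → HW | bb | e | j.
W: inherits non-unit rules of {W} → DDS | bj.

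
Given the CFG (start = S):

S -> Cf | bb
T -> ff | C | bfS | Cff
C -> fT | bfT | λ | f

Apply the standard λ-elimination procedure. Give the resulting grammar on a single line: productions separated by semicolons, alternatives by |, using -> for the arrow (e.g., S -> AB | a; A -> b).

S -> f | Cf | bb; C -> f | bf | fT | bfT; T -> C | ff | Cff | bfS

Nullable set: {C, T}.
S -> Cf: C nullable, giving Cf | f.
Drop C -> λ.
C -> bfT: T nullable, giving bf | bfT.
C -> fT: T nullable, giving f | fT.
T -> C: C nullable, giving C.
T -> Cff: C nullable, giving Cff | ff.
Unchanged (no nullable symbols): S -> bb; C -> f; T -> bfS; T -> ff.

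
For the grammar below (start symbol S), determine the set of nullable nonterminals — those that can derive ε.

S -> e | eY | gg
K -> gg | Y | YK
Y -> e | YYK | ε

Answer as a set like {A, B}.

{K, Y}

Directly nullable (have an ε-rule): {Y}.
K is nullable via K -> Y (every symbol on the right is already known nullable).
Not nullable: S — each has a terminal in every rule's right-hand side or depends on a non-nullable symbol.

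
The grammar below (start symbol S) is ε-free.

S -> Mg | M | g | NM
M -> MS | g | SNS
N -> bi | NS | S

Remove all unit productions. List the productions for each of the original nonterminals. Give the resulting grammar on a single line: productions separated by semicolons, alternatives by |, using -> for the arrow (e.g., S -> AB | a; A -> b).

Unit productions: N->S, S->M.
Unit pairs (A ⇒* B via units): (N,M), (N,S), (S,M).
S: inherits non-unit rules of {M, S} → MS | Mg | NM | SNS | g.
M: inherits non-unit rules of {M} → MS | SNS | g.
N: inherits non-unit rules of {M, N, S} → MS | Mg | NM | NS | SNS | bi | g.

S -> g | MS | Mg | NM | SNS; M -> g | MS | SNS; N -> g | MS | Mg | NM | NS | bi | SNS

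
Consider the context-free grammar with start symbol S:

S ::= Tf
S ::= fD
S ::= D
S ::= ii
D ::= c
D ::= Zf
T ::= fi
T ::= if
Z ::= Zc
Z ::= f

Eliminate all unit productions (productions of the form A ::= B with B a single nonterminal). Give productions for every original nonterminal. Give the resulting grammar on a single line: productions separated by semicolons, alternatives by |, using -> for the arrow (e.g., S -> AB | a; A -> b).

S -> c | Tf | Zf | fD | ii; D -> c | Zf; T -> fi | if; Z -> f | Zc

Unit productions: S->D.
Unit pairs (A ⇒* B via units): (S,D).
S: inherits non-unit rules of {D, S} → Tf | Zf | c | fD | ii.
D: inherits non-unit rules of {D} → Zf | c.
T: inherits non-unit rules of {T} → fi | if.
Z: inherits non-unit rules of {Z} → Zc | f.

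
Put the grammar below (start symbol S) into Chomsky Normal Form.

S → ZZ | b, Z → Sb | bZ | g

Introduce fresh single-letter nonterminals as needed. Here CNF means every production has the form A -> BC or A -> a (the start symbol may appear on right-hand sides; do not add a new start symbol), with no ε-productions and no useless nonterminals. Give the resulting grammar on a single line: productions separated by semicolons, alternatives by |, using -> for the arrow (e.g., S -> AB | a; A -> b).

No ε-productions.
No unit productions to eliminate.
TERM: introduce A -> b and substitute in every rule of length ≥2.

S -> b | ZZ; A -> b; Z -> g | AZ | SA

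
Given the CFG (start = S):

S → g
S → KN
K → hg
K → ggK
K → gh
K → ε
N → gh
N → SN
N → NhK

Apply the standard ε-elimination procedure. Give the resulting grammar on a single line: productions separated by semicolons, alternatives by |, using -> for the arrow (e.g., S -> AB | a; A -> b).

Nullable set: {K}.
S -> KN: K nullable, giving KN | N.
Drop K -> ε.
K -> ggK: K nullable, giving gg | ggK.
N -> NhK: K nullable, giving Nh | NhK.
Unchanged (no nullable symbols): S -> g; K -> gh; K -> hg; N -> SN; N -> gh.

S -> N | g | KN; K -> gg | gh | hg | ggK; N -> Nh | SN | gh | NhK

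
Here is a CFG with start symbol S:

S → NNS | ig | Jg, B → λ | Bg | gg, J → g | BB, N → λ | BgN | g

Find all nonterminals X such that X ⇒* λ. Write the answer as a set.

Directly nullable (have an ε-rule): {B, N}.
J is nullable via J -> BB (every symbol on the right is already known nullable).
Not nullable: S — each has a terminal in every rule's right-hand side or depends on a non-nullable symbol.

{B, J, N}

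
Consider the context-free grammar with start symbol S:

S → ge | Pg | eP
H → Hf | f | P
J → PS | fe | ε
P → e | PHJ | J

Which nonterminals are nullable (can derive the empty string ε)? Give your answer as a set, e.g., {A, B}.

{H, J, P}

Directly nullable (have an ε-rule): {J}.
P is nullable via P -> J (every symbol on the right is already known nullable).
H is nullable via H -> P (every symbol on the right is already known nullable).
Not nullable: S — each has a terminal in every rule's right-hand side or depends on a non-nullable symbol.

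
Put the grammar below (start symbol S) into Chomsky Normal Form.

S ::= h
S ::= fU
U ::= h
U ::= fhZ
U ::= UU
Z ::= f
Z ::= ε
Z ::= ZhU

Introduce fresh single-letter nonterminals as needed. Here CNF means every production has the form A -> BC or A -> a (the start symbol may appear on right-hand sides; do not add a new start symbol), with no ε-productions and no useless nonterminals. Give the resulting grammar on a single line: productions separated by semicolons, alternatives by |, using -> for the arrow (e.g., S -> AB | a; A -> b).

Nullable: {Z}; after ε-elimination: S -> h | fU; U -> h | UU | fh | fhZ; Z -> f | hU | ZhU.
No unit productions to eliminate.
TERM: introduce A -> f, B -> h and substitute in every rule of length ≥2.
BIN: U -> ABZ becomes U -> AC, C -> BZ; Z -> ZBU becomes Z -> ZD, D -> BU.

S -> h | AU; A -> f; B -> h; C -> BZ; D -> BU; U -> h | AB | AC | UU; Z -> f | BU | ZD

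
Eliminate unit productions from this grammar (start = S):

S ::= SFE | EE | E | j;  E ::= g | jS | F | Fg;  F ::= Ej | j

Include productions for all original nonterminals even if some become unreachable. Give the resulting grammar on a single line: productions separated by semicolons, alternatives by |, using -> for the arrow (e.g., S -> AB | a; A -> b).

S -> g | j | EE | Ej | Fg | jS | SFE; E -> g | j | Ej | Fg | jS; F -> j | Ej

Unit productions: E->F, S->E.
Unit pairs (A ⇒* B via units): (E,F), (S,E), (S,F).
S: inherits non-unit rules of {E, F, S} → EE | Ej | Fg | SFE | g | j | jS.
E: inherits non-unit rules of {E, F} → Ej | Fg | g | j | jS.
F: inherits non-unit rules of {F} → Ej | j.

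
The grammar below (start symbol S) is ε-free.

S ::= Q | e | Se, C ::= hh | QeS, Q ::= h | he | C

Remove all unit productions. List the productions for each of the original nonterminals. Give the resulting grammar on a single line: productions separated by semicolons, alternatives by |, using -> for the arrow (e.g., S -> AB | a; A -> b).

S -> e | h | Se | he | hh | QeS; C -> hh | QeS; Q -> h | he | hh | QeS

Unit productions: Q->C, S->Q.
Unit pairs (A ⇒* B via units): (Q,C), (S,C), (S,Q).
S: inherits non-unit rules of {C, Q, S} → QeS | Se | e | h | he | hh.
C: inherits non-unit rules of {C} → QeS | hh.
Q: inherits non-unit rules of {C, Q} → QeS | h | he | hh.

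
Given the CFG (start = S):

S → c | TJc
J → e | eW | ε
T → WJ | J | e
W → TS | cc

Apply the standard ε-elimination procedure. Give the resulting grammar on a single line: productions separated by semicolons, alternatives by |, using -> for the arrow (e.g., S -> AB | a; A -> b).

S -> c | Jc | Tc | TJc; J -> e | eW; T -> J | W | e | WJ; W -> S | TS | cc

Nullable set: {J, T}.
S -> TJc: T, J nullable, giving Jc | TJc | Tc | c.
Drop J -> ε.
T -> J: J nullable, giving J.
T -> WJ: J nullable, giving W | WJ.
W -> TS: T nullable, giving S | TS.
Unchanged (no nullable symbols): S -> c; J -> e; J -> eW; T -> e; W -> cc.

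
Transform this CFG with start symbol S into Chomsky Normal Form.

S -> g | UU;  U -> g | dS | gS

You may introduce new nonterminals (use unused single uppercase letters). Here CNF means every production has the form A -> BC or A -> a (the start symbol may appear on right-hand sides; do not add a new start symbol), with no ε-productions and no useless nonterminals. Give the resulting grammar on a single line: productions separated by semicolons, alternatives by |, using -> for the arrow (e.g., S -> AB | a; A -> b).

No ε-productions.
No unit productions to eliminate.
TERM: introduce A -> d, B -> g and substitute in every rule of length ≥2.

S -> g | UU; A -> d; B -> g; U -> g | AS | BS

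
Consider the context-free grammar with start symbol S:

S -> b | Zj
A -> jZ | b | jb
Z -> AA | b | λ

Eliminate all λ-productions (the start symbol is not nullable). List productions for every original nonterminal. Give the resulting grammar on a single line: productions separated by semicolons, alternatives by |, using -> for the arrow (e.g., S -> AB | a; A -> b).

S -> b | j | Zj; A -> b | j | jZ | jb; Z -> b | AA

Nullable set: {Z}.
S -> Zj: Z nullable, giving Zj | j.
A -> jZ: Z nullable, giving j | jZ.
Drop Z -> λ.
Unchanged (no nullable symbols): S -> b; A -> b; A -> jb; Z -> AA; Z -> b.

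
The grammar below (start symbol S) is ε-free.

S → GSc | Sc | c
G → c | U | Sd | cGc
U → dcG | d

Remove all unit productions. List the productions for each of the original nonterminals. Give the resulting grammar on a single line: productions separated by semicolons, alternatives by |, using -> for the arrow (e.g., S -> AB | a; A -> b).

Unit productions: G->U.
Unit pairs (A ⇒* B via units): (G,U).
S: inherits non-unit rules of {S} → GSc | Sc | c.
G: inherits non-unit rules of {G, U} → Sd | c | cGc | d | dcG.
U: inherits non-unit rules of {U} → d | dcG.

S -> c | Sc | GSc; G -> c | d | Sd | cGc | dcG; U -> d | dcG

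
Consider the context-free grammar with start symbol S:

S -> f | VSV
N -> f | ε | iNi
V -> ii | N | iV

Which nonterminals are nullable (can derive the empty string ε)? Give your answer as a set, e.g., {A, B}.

{N, V}

Directly nullable (have an ε-rule): {N}.
V is nullable via V -> N (every symbol on the right is already known nullable).
Not nullable: S — each has a terminal in every rule's right-hand side or depends on a non-nullable symbol.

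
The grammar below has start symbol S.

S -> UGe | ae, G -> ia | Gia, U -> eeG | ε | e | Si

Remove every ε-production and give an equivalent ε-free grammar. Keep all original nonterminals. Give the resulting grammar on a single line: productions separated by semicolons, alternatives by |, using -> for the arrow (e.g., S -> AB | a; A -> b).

Nullable set: {U}.
S -> UGe: U nullable, giving Ge | UGe.
Drop U -> ε.
Unchanged (no nullable symbols): S -> ae; G -> Gia; G -> ia; U -> Si; U -> e; U -> eeG.

S -> Ge | ae | UGe; G -> ia | Gia; U -> e | Si | eeG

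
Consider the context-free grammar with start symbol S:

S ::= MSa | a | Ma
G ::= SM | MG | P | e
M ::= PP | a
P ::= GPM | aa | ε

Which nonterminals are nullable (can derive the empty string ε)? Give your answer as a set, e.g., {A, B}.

{G, M, P}

Directly nullable (have an ε-rule): {P}.
G is nullable via G -> P (every symbol on the right is already known nullable).
M is nullable via M -> PP (every symbol on the right is already known nullable).
Not nullable: S — each has a terminal in every rule's right-hand side or depends on a non-nullable symbol.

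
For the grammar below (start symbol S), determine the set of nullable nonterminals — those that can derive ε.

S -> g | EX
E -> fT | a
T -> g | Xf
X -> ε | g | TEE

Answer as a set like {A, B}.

Directly nullable (have an ε-rule): {X}.
Not nullable: E, S, T — each has a terminal in every rule's right-hand side or depends on a non-nullable symbol.

{X}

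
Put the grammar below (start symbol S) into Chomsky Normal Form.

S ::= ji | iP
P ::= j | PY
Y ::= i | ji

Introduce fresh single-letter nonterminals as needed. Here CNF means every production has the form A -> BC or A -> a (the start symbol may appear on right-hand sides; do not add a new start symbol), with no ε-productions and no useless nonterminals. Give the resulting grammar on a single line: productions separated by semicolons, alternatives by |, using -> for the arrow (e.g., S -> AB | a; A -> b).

No ε-productions.
No unit productions to eliminate.
TERM: introduce A -> i, B -> j and substitute in every rule of length ≥2.

S -> AP | BA; A -> i; B -> j; P -> j | PY; Y -> i | BA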